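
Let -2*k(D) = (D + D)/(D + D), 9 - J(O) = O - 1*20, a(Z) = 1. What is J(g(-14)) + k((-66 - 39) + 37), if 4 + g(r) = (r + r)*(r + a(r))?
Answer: -663/2 ≈ -331.50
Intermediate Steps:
g(r) = -4 + 2*r*(1 + r) (g(r) = -4 + (r + r)*(r + 1) = -4 + (2*r)*(1 + r) = -4 + 2*r*(1 + r))
J(O) = 29 - O (J(O) = 9 - (O - 1*20) = 9 - (O - 20) = 9 - (-20 + O) = 9 + (20 - O) = 29 - O)
k(D) = -½ (k(D) = -(D + D)/(2*(D + D)) = -2*D/(2*(2*D)) = -2*D*1/(2*D)/2 = -½*1 = -½)
J(g(-14)) + k((-66 - 39) + 37) = (29 - (-4 + 2*(-14) + 2*(-14)²)) - ½ = (29 - (-4 - 28 + 2*196)) - ½ = (29 - (-4 - 28 + 392)) - ½ = (29 - 1*360) - ½ = (29 - 360) - ½ = -331 - ½ = -663/2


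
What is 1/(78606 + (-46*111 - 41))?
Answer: 1/73459 ≈ 1.3613e-5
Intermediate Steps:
1/(78606 + (-46*111 - 41)) = 1/(78606 + (-5106 - 41)) = 1/(78606 - 5147) = 1/73459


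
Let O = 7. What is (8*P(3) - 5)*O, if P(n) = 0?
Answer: -35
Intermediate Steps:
(8*P(3) - 5)*O = (8*0 - 5)*7 = (0 - 5)*7 = -5*7 = -35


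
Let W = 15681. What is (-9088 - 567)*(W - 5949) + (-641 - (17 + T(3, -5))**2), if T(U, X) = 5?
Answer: -93963585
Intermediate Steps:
(-9088 - 567)*(W - 5949) + (-641 - (17 + T(3, -5))**2) = (-9088 - 567)*(15681 - 5949) + (-641 - (17 + 5)**2) = -9655*9732 + (-641 - 1*22**2) = -93962460 + (-641 - 1*484) = -93962460 + (-641 - 484) = -93962460 - 1125 = -93963585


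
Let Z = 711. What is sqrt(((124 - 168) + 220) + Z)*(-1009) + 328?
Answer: 328 - 1009*sqrt(887) ≈ -29723.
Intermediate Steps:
sqrt(((124 - 168) + 220) + Z)*(-1009) + 328 = sqrt(((124 - 168) + 220) + 711)*(-1009) + 328 = sqrt((-44 + 220) + 711)*(-1009) + 328 = sqrt(176 + 711)*(-1009) + 328 = sqrt(887)*(-1009) + 328 = -1009*sqrt(887) + 328 = 328 - 1009*sqrt(887)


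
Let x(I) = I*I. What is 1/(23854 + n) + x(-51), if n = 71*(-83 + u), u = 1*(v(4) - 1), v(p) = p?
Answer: 47270575/18174 ≈ 2601.0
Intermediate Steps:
u = 3 (u = 1*(4 - 1) = 1*3 = 3)
x(I) = I²
n = -5680 (n = 71*(-83 + 3) = 71*(-80) = -5680)
1/(23854 + n) + x(-51) = 1/(23854 - 5680) + (-51)² = 1/18174 + 2601 = 47270575/18174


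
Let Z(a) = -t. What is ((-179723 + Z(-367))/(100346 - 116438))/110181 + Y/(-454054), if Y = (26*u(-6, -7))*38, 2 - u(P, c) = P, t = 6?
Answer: -6966221705021/402526283885604 ≈ -0.017306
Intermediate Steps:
u(P, c) = 2 - P
Y = 7904 (Y = (26*(2 - 1*(-6)))*38 = (26*(2 + 6))*38 = (26*8)*38 = 208*38 = 7904)
Z(a) = -6 (Z(a) = -1*6 = -6)
((-179723 + Z(-367))/(100346 - 116438))/110181 + Y/(-454054) = ((-179723 - 6)/(100346 - 116438))/110181 + 7904/(-454054) = -179729/(-16092)*(1/110181) + 7904*(-1/454054) = -179729*(-1/16092)*(1/110181) - 3952/227027 = (179729/16092)*(1/110181) - 3952/227027 = 179729/1773032652 - 3952/227027 = -6966221705021/402526283885604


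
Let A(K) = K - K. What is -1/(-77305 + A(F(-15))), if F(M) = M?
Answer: 1/77305 ≈ 1.2936e-5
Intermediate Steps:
A(K) = 0
-1/(-77305 + A(F(-15))) = -1/(-77305 + 0) = -1/(-77305) = -1*(-1/77305) = 1/77305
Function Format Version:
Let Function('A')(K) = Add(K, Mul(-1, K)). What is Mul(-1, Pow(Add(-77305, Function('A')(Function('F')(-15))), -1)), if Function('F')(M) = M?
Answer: Rational(1, 77305) ≈ 1.2936e-5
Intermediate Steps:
Function('A')(K) = 0
Mul(-1, Pow(Add(-77305, Function('A')(Function('F')(-15))), -1)) = Mul(-1, Pow(Add(-77305, 0), -1)) = Mul(-1, Pow(-77305, -1)) = Mul(-1, Rational(-1, 77305)) = Rational(1, 77305)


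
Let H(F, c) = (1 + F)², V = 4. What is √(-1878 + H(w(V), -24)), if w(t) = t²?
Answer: I*√1589 ≈ 39.862*I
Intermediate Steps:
√(-1878 + H(w(V), -24)) = √(-1878 + (1 + 4²)²) = √(-1878 + (1 + 16)²) = √(-1878 + 17²) = √(-1878 + 289) = √(-1589) = I*√1589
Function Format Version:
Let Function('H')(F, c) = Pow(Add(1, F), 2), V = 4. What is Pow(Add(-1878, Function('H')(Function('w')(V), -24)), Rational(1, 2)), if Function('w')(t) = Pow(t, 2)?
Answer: Mul(I, Pow(1589, Rational(1, 2))) ≈ Mul(39.862, I)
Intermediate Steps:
Pow(Add(-1878, Function('H')(Function('w')(V), -24)), Rational(1, 2)) = Pow(Add(-1878, Pow(Add(1, Pow(4, 2)), 2)), Rational(1, 2)) = Pow(Add(-1878, Pow(Add(1, 16), 2)), Rational(1, 2)) = Pow(Add(-1878, Pow(17, 2)), Rational(1, 2)) = Pow(Add(-1878, 289), Rational(1, 2)) = Pow(-1589, Rational(1, 2)) = Mul(I, Pow(1589, Rational(1, 2)))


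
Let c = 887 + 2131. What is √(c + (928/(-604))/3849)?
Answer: 55*√337010564946/581199 ≈ 54.936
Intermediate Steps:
c = 3018
√(c + (928/(-604))/3849) = √(3018 + (928/(-604))/3849) = √(3018 + (928*(-1/604))*(1/3849)) = √(3018 - 232/151*1/3849) = √(3018 - 232/581199) = √(1754058350/581199) = 55*√337010564946/581199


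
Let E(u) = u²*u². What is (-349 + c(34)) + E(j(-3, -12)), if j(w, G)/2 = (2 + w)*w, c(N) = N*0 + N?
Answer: 981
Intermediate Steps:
c(N) = N (c(N) = 0 + N = N)
j(w, G) = 2*w*(2 + w) (j(w, G) = 2*((2 + w)*w) = 2*(w*(2 + w)) = 2*w*(2 + w))
E(u) = u⁴
(-349 + c(34)) + E(j(-3, -12)) = (-349 + 34) + (2*(-3)*(2 - 3))⁴ = -315 + (2*(-3)*(-1))⁴ = -315 + 6⁴ = -315 + 1296 = 981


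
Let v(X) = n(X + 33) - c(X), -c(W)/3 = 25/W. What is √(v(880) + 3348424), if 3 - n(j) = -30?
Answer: √6482612917/44 ≈ 1829.9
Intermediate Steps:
n(j) = 33 (n(j) = 3 - 1*(-30) = 3 + 30 = 33)
c(W) = -75/W
v(X) = 33 + 75/X (v(X) = 33 - (-75)/X = 33 + 75/X)
√(v(880) + 3348424) = √((33 + 75/880) + 3348424) = √((33 + 75*(1/880)) + 3348424) = √((33 + 15/176) + 3348424) = √(5823/176 + 3348424) = √(589328447/176) = √6482612917/44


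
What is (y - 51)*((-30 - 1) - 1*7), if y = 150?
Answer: -3762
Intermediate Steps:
(y - 51)*((-30 - 1) - 1*7) = (150 - 51)*((-30 - 1) - 1*7) = 99*(-31 - 7) = 99*(-38) = -3762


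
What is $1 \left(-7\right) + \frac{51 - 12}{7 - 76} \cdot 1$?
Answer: $- \frac{174}{23} \approx -7.5652$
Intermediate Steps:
$1 \left(-7\right) + \frac{51 - 12}{7 - 76} \cdot 1 = -7 + \frac{39}{-69} \cdot 1 = -7 + 39 \left(- \frac{1}{69}\right) 1 = -7 - \frac{13}{23} = - \frac{174}{23}$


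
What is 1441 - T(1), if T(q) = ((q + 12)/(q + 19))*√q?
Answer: 28807/20 ≈ 1440.3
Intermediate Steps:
T(q) = √q*(12 + q)/(19 + q) (T(q) = ((12 + q)/(19 + q))*√q = √q*(12 + q)/(19 + q))
1441 - T(1) = 1441 - √1*(12 + 1)/(19 + 1) = 1441 - 13/20 = 28807/20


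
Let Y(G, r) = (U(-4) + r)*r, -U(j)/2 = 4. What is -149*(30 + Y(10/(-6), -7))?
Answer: -20115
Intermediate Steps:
U(j) = -8 (U(j) = -2*4 = -8)
Y(G, r) = r*(-8 + r) (Y(G, r) = (-8 + r)*r = r*(-8 + r))
-149*(30 + Y(10/(-6), -7)) = -149*(30 - 7*(-8 - 7)) = -149*(30 - 7*(-15)) = -149*(30 + 105) = -149*135 = -20115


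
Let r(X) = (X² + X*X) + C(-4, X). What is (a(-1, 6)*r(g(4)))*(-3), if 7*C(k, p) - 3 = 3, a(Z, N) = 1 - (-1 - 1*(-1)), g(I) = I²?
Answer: -10770/7 ≈ -1538.6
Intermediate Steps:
a(Z, N) = 1 (a(Z, N) = 1 - (-1 + 1) = 1 - 1*0 = 1 + 0 = 1)
C(k, p) = 6/7 (C(k, p) = 3/7 + (⅐)*3 = 3/7 + 3/7 = 6/7)
r(X) = 6/7 + 2*X² (r(X) = (X² + X*X) + 6/7 = (X² + X²) + 6/7 = 2*X² + 6/7 = 6/7 + 2*X²)
(a(-1, 6)*r(g(4)))*(-3) = (1*(6/7 + 2*(4²)²))*(-3) = (1*(6/7 + 2*16²))*(-3) = (1*(6/7 + 2*256))*(-3) = (1*(6/7 + 512))*(-3) = (1*(3590/7))*(-3) = (3590/7)*(-3) = -10770/7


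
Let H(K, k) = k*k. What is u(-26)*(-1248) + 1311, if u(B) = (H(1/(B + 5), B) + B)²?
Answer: -527278689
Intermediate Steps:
H(K, k) = k²
u(B) = (B + B²)² (u(B) = (B² + B)² = (B + B²)²)
u(-26)*(-1248) + 1311 = ((-26)²*(1 - 26)²)*(-1248) + 1311 = (676*(-25)²)*(-1248) + 1311 = (676*625)*(-1248) + 1311 = 422500*(-1248) + 1311 = -527280000 + 1311 = -527278689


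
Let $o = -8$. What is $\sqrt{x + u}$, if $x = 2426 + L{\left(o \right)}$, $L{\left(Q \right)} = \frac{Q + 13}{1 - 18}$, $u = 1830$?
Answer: $\frac{\sqrt{1229899}}{17} \approx 65.236$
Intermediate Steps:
$L{\left(Q \right)} = - \frac{13}{17} - \frac{Q}{17}$ ($L{\left(Q \right)} = \frac{13 + Q}{-17} = \left(13 + Q\right) \left(- \frac{1}{17}\right) = - \frac{13}{17} - \frac{Q}{17}$)
$x = \frac{41237}{17}$ ($x = 2426 - \frac{5}{17} = \frac{41237}{17} \approx 2425.7$)
$\sqrt{x + u} = \sqrt{\frac{41237}{17} + 1830} = \sqrt{\frac{72347}{17}} = \frac{\sqrt{1229899}}{17}$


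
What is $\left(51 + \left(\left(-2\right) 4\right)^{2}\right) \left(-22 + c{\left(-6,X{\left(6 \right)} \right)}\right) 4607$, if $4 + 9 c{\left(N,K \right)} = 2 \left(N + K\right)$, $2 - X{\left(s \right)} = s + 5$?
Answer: $- \frac{122914760}{9} \approx -1.3657 \cdot 10^{7}$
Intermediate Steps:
$X{\left(s \right)} = -3 - s$ ($X{\left(s \right)} = 2 - \left(s + 5\right) = 2 - \left(5 + s\right) = -3 - s$)
$c{\left(N,K \right)} = - \frac{4}{9} + \frac{2 K}{9} + \frac{2 N}{9}$ ($c{\left(N,K \right)} = - \frac{4}{9} + \frac{2 \left(N + K\right)}{9} = - \frac{4}{9} + \frac{2 \left(K + N\right)}{9} = - \frac{4}{9} + \frac{2 K + 2 N}{9} = - \frac{4}{9} + \left(\frac{2 K}{9} + \frac{2 N}{9}\right) = - \frac{4}{9} + \frac{2 K}{9} + \frac{2 N}{9}$)
$\left(51 + \left(\left(-2\right) 4\right)^{2}\right) \left(-22 + c{\left(-6,X{\left(6 \right)} \right)}\right) 4607 = \left(51 + \left(\left(-2\right) 4\right)^{2}\right) \left(-22 + \left(- \frac{4}{9} + \frac{2 \left(-3 - 6\right)}{9} + \frac{2}{9} \left(-6\right)\right)\right) 4607 = \left(51 + \left(-8\right)^{2}\right) \left(-22 - \left(\frac{16}{9} - \frac{2 \left(-3 - 6\right)}{9}\right)\right) 4607 = \left(51 + 64\right) \left(-22 - \frac{34}{9}\right) 4607 = 115 \left(-22 - \frac{34}{9}\right) 4607 = 115 \left(- \frac{232}{9}\right) 4607 = \left(- \frac{26680}{9}\right) 4607 = - \frac{122914760}{9}$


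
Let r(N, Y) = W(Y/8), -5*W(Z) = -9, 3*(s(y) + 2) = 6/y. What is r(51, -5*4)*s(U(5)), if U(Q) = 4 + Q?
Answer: -16/5 ≈ -3.2000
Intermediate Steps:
s(y) = -2 + 2/y (s(y) = -2 + (6/y)/3 = -2 + 2/y)
W(Z) = 9/5 (W(Z) = -⅕*(-9) = 9/5)
r(N, Y) = 9/5
r(51, -5*4)*s(U(5)) = 9*(-2 + 2/(4 + 5))/5 = 9*(-2 + 2/9)/5 = (9/5)*(-16/9) = -16/5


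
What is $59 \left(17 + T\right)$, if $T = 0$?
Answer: $1003$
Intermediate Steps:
$59 \left(17 + T\right) = 59 \left(17 + 0\right) = 59 \cdot 17 = 1003$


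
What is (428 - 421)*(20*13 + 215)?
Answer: 3325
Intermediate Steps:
(428 - 421)*(20*13 + 215) = 7*(260 + 215) = 7*475 = 3325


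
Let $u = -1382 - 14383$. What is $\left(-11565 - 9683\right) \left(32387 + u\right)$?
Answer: $-353184256$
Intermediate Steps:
$u = -15765$ ($u = -1382 - 14383 = -15765$)
$\left(-11565 - 9683\right) \left(32387 + u\right) = \left(-11565 - 9683\right) \left(32387 - 15765\right) = \left(-21248\right) 16622 = -353184256$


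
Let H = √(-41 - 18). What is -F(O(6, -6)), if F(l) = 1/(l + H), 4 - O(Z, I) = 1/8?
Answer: -248/4737 + 64*I*√59/4737 ≈ -0.052354 + 0.10378*I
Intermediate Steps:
H = I*√59 (H = √(-59) = I*√59 ≈ 7.6811*I)
O(Z, I) = 31/8 (O(Z, I) = 4 - 1/8 = 4 - 1*⅛ = 4 - ⅛ = 31/8)
F(l) = 1/(l + I*√59)
-F(O(6, -6)) = -1/(31/8 + I*√59)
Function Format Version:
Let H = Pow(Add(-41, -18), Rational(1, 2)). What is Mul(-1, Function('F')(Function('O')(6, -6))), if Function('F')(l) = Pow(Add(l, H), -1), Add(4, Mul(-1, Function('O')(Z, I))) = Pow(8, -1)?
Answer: Add(Rational(-248, 4737), Mul(Rational(64, 4737), I, Pow(59, Rational(1, 2)))) ≈ Add(-0.052354, Mul(0.10378, I))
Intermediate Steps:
H = Mul(I, Pow(59, Rational(1, 2))) (H = Pow(-59, Rational(1, 2)) = Mul(I, Pow(59, Rational(1, 2))) ≈ Mul(7.6811, I))
Function('O')(Z, I) = Rational(31, 8) (Function('O')(Z, I) = Add(4, Mul(-1, Pow(8, -1))) = Add(4, Mul(-1, Rational(1, 8))) = Add(4, Rational(-1, 8)) = Rational(31, 8))
Function('F')(l) = Pow(Add(l, Mul(I, Pow(59, Rational(1, 2)))), -1)
Mul(-1, Function('F')(Function('O')(6, -6))) = Mul(-1, Pow(Add(Rational(31, 8), Mul(I, Pow(59, Rational(1, 2)))), -1))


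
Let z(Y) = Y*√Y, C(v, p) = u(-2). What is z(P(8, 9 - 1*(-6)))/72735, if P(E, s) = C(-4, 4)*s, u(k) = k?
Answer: -2*I*√30/4849 ≈ -0.0022591*I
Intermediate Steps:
C(v, p) = -2
P(E, s) = -2*s
z(Y) = Y^(3/2)
z(P(8, 9 - 1*(-6)))/72735 = (-2*(9 - 1*(-6)))^(3/2)/72735 = (-2*(9 + 6))^(3/2)*(1/72735) = (-2*15)^(3/2)*(1/72735) = (-30)^(3/2)*(1/72735) = -30*I*√30*(1/72735) = -2*I*√30/4849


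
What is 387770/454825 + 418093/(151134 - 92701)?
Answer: 42563542627/5315357845 ≈ 8.0077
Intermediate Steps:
387770/454825 + 418093/(151134 - 92701) = 387770*(1/454825) + 418093/58433 = 77554/90965 + 418093*(1/58433) = 77554/90965 + 418093/58433 = 42563542627/5315357845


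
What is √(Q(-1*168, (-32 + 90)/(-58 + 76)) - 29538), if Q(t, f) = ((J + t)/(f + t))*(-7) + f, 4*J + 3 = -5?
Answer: I*√584742553327/4449 ≈ 171.88*I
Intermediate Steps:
J = -2 (J = -¾ + (¼)*(-5) = -¾ - 5/4 = -2)
Q(t, f) = f - 7*(-2 + t)/(f + t) (Q(t, f) = ((-2 + t)/(f + t))*(-7) + f = -7*(-2 + t)/(f + t) + f = f - 7*(-2 + t)/(f + t))
√(Q(-1*168, (-32 + 90)/(-58 + 76)) - 29538) = √((14 + ((-32 + 90)/(-58 + 76))² - (-7)*168 + ((-32 + 90)/(-58 + 76))*(-1*168))/((-32 + 90)/(-58 + 76) - 1*168) - 29538) = √((14 + (58/18)² - 7*(-168) + (58/18)*(-168))/(58/18 - 168) - 29538) = √((14 + (58*(1/18))² + 1176 + (58*(1/18))*(-168))/(58*(1/18) - 168) - 29538) = √((14 + (29/9)² + 1176 + (29/9)*(-168))/(29/9 - 168) - 29538) = √((14 + 841/81 + 1176 - 1624/3)/(-1483/9) - 29538) = √(-9/1483*53383/81 - 29538) = √(-53383/13347 - 29538) = √(-394297069/13347) = I*√584742553327/4449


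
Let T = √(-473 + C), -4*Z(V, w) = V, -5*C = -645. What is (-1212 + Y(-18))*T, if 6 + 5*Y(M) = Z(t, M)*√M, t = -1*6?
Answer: 9*I*√86*(-1348 + I*√2)/5 ≈ -23.607 - 22502.0*I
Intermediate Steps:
C = 129 (C = -⅕*(-645) = 129)
t = -6
Z(V, w) = -V/4
Y(M) = -6/5 + 3*√M/10 (Y(M) = -6/5 + ((-¼*(-6))*√M)/5 = -6/5 + (3*√M/2)/5 = -6/5 + 3*√M/10)
T = 2*I*√86 (T = √(-473 + 129) = √(-344) = 2*I*√86 ≈ 18.547*I)
(-1212 + Y(-18))*T = (-1212 + (-6/5 + 3*√(-18)/10))*(2*I*√86) = (-1212 + (-6/5 + 3*(3*I*√2)/10))*(2*I*√86) = (-1212 + (-6/5 + 9*I*√2/10))*(2*I*√86) = (-6066/5 + 9*I*√2/10)*(2*I*√86) = 2*I*√86*(-6066/5 + 9*I*√2/10)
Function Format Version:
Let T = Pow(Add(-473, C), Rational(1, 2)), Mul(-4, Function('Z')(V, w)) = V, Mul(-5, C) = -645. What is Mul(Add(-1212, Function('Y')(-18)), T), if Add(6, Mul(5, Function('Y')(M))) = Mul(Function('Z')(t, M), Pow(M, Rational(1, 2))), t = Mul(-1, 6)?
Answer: Mul(Rational(9, 5), I, Pow(86, Rational(1, 2)), Add(-1348, Mul(I, Pow(2, Rational(1, 2))))) ≈ Add(-23.607, Mul(-22502., I))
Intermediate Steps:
C = 129 (C = Mul(Rational(-1, 5), -645) = 129)
t = -6
Function('Z')(V, w) = Mul(Rational(-1, 4), V)
Function('Y')(M) = Add(Rational(-6, 5), Mul(Rational(3, 10), Pow(M, Rational(1, 2)))) (Function('Y')(M) = Add(Rational(-6, 5), Mul(Rational(1, 5), Mul(Mul(Rational(-1, 4), -6), Pow(M, Rational(1, 2))))) = Add(Rational(-6, 5), Mul(Rational(1, 5), Mul(Rational(3, 2), Pow(M, Rational(1, 2))))) = Add(Rational(-6, 5), Mul(Rational(3, 10), Pow(M, Rational(1, 2)))))
T = Mul(2, I, Pow(86, Rational(1, 2))) (T = Pow(Add(-473, 129), Rational(1, 2)) = Pow(-344, Rational(1, 2)) = Mul(2, I, Pow(86, Rational(1, 2))) ≈ Mul(18.547, I))
Mul(Add(-1212, Function('Y')(-18)), T) = Mul(Add(-1212, Add(Rational(-6, 5), Mul(Rational(3, 10), Pow(-18, Rational(1, 2))))), Mul(2, I, Pow(86, Rational(1, 2)))) = Mul(Add(-1212, Add(Rational(-6, 5), Mul(Rational(3, 10), Mul(3, I, Pow(2, Rational(1, 2)))))), Mul(2, I, Pow(86, Rational(1, 2)))) = Mul(Add(-1212, Add(Rational(-6, 5), Mul(Rational(9, 10), I, Pow(2, Rational(1, 2))))), Mul(2, I, Pow(86, Rational(1, 2)))) = Mul(Add(Rational(-6066, 5), Mul(Rational(9, 10), I, Pow(2, Rational(1, 2)))), Mul(2, I, Pow(86, Rational(1, 2)))) = Mul(2, I, Pow(86, Rational(1, 2)), Add(Rational(-6066, 5), Mul(Rational(9, 10), I, Pow(2, Rational(1, 2)))))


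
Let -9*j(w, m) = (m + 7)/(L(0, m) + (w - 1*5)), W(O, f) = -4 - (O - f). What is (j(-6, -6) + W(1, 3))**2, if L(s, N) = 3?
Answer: 20449/5184 ≈ 3.9446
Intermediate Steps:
W(O, f) = -4 + f - O (W(O, f) = -4 + (f - O) = -4 + f - O)
j(w, m) = -(7 + m)/(9*(-2 + w)) (j(w, m) = -(m + 7)/(9*(3 + (w - 1*5))) = -(7 + m)/(9*(3 + (w - 5))) = -(7 + m)/(9*(3 + (-5 + w))) = -(7 + m)/(9*(-2 + w)))
(j(-6, -6) + W(1, 3))**2 = ((-7 - 1*(-6))/(9*(-2 - 6)) + (-4 + 3 - 1*1))**2 = ((1/9)*(-7 + 6)/(-8) + (-4 + 3 - 1))**2 = ((1/9)*(-1/8)*(-1) - 2)**2 = (1/72 - 2)**2 = (-143/72)**2 = 20449/5184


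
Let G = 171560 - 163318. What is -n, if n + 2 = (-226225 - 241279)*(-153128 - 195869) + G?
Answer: -163157501728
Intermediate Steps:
G = 8242
n = 163157501728 (n = -2 + ((-226225 - 241279)*(-153128 - 195869) + 8242) = -2 + (-467504*(-348997) + 8242) = -2 + (163157493488 + 8242) = -2 + 163157501730 = 163157501728)
-n = -1*163157501728 = -163157501728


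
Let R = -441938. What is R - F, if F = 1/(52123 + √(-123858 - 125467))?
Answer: -1200770495219975/2717056454 + 5*I*√9973/2717056454 ≈ -4.4194e+5 + 1.8377e-7*I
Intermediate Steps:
F = 1/(52123 + 5*I*√9973) (F = 1/(52123 + √(-249325)) = 1/(52123 + 5*I*√9973) ≈ 1.9184e-5 - 1.838e-7*I)
R - F = -441938 - (52123/2717056454 - 5*I*√9973/2717056454) = -441938 + (-52123/2717056454 + 5*I*√9973/2717056454) = -1200770495219975/2717056454 + 5*I*√9973/2717056454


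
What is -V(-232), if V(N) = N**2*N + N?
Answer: 12487400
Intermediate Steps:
V(N) = N + N**3 (V(N) = N**3 + N = N + N**3)
-V(-232) = -(-232 + (-232)**3) = -(-232 - 12487168) = -1*(-12487400) = 12487400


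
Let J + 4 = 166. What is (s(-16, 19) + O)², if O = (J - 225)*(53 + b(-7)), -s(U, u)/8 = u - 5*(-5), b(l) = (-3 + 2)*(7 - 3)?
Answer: 11826721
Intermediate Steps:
J = 162 (J = -4 + 166 = 162)
b(l) = -4 (b(l) = -1*4 = -4)
s(U, u) = -200 - 8*u (s(U, u) = -8*(u - 5*(-5)) = -8*(u + 25) = -8*(25 + u) = -200 - 8*u)
O = -3087 (O = (162 - 225)*(53 - 4) = -63*49 = -3087)
(s(-16, 19) + O)² = ((-200 - 8*19) - 3087)² = ((-200 - 152) - 3087)² = (-352 - 3087)² = (-3439)² = 11826721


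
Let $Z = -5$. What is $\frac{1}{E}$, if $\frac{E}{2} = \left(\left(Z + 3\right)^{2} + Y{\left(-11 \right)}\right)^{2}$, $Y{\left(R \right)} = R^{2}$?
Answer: $\frac{1}{31250} \approx 3.2 \cdot 10^{-5}$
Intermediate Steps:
$E = 31250$ ($E = 2 \left(\left(-5 + 3\right)^{2} + \left(-11\right)^{2}\right)^{2} = 2 \left(\left(-2\right)^{2} + 121\right)^{2} = 2 \left(4 + 121\right)^{2} = 2 \cdot 125^{2} = 2 \cdot 15625 = 31250$)
$\frac{1}{E} = \frac{1}{31250}$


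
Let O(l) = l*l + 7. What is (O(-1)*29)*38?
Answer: 8816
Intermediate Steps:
O(l) = 7 + l² (O(l) = l² + 7 = 7 + l²)
(O(-1)*29)*38 = ((7 + (-1)²)*29)*38 = ((7 + 1)*29)*38 = (8*29)*38 = 232*38 = 8816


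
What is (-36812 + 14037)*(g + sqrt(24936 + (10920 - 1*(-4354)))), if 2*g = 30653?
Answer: -698122075/2 - 22775*sqrt(40210) ≈ -3.5363e+8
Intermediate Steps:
g = 30653/2 (g = (1/2)*30653 = 30653/2 ≈ 15327.)
(-36812 + 14037)*(g + sqrt(24936 + (10920 - 1*(-4354)))) = (-36812 + 14037)*(30653/2 + sqrt(24936 + (10920 - 1*(-4354)))) = -22775*(30653/2 + sqrt(24936 + (10920 + 4354))) = -22775*(30653/2 + sqrt(24936 + 15274)) = -22775*(30653/2 + sqrt(40210)) = -698122075/2 - 22775*sqrt(40210)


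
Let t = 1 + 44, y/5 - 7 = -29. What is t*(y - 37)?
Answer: -6615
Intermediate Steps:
y = -110 (y = 35 + 5*(-29) = 35 - 145 = -110)
t = 45
t*(y - 37) = 45*(-110 - 37) = 45*(-147) = -6615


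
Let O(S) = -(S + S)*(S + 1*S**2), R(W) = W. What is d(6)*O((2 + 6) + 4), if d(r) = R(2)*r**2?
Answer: -269568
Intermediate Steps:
d(r) = 2*r**2
O(S) = -2*S*(S + S**2)
d(6)*O((2 + 6) + 4) = (2*6**2)*(2*((2 + 6) + 4)**2*(-1 - ((2 + 6) + 4))) = (2*36)*(2*(8 + 4)**2*(-1 - (8 + 4))) = 72*(2*12**2*(-1 - 1*12)) = 72*(2*144*(-1 - 12)) = 72*(2*144*(-13)) = 72*(-3744) = -269568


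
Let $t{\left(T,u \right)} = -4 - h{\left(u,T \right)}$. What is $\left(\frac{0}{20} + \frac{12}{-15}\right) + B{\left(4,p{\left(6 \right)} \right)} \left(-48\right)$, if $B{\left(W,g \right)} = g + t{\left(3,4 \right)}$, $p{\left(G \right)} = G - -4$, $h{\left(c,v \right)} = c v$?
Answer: $\frac{1436}{5} \approx 287.2$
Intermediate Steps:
$t{\left(T,u \right)} = -4 - T u$ ($t{\left(T,u \right)} = -4 - u T = -4 - T u$)
$p{\left(G \right)} = 4 + G$ ($p{\left(G \right)} = G + 4 = 4 + G$)
$B{\left(W,g \right)} = -16 + g$ ($B{\left(W,g \right)} = g - \left(4 + 3 \cdot 4\right) = g - 16 = -16 + g$)
$\left(\frac{0}{20} + \frac{12}{-15}\right) + B{\left(4,p{\left(6 \right)} \right)} \left(-48\right) = \left(\frac{0}{20} + \frac{12}{-15}\right) + \left(-16 + \left(4 + 6\right)\right) \left(-48\right) = \left(0 \cdot \frac{1}{20} + 12 \left(- \frac{1}{15}\right)\right) + \left(-16 + 10\right) \left(-48\right) = \left(0 - \frac{4}{5}\right) - -288 = - \frac{4}{5} + 288 = \frac{1436}{5}$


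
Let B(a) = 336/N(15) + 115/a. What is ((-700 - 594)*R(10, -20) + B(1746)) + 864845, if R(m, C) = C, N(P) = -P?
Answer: 7775834273/8730 ≈ 8.9070e+5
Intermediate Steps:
B(a) = -112/5 + 115/a (B(a) = 336/((-1*15)) + 115/a = 336/(-15) + 115/a = 336*(-1/15) + 115/a = -112/5 + 115/a)
((-700 - 594)*R(10, -20) + B(1746)) + 864845 = ((-700 - 594)*(-20) + (-112/5 + 115/1746)) + 864845 = (-1294*(-20) + (-112/5 + 115*(1/1746))) + 864845 = (25880 + (-112/5 + 115/1746)) + 864845 = (25880 - 194977/8730) + 864845 = 225737423/8730 + 864845 = 7775834273/8730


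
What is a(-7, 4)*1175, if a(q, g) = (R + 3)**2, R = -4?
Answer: 1175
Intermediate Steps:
a(q, g) = 1 (a(q, g) = (-4 + 3)**2 = (-1)**2 = 1)
a(-7, 4)*1175 = 1*1175 = 1175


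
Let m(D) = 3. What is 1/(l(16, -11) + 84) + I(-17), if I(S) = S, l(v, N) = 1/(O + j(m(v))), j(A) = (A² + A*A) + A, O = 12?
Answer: -47108/2773 ≈ -16.988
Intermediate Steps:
j(A) = A + 2*A² (j(A) = (A² + A²) + A = 2*A² + A = A + 2*A²)
l(v, N) = 1/33 (l(v, N) = 1/(12 + 3*(1 + 2*3)) = 1/(12 + 3*(1 + 6)) = 1/(12 + 3*7) = 1/(12 + 21) = 1/33)
1/(l(16, -11) + 84) + I(-17) = 1/(1/33 + 84) - 17 = 1/(2773/33) - 17 = 33/2773 - 17 = -47108/2773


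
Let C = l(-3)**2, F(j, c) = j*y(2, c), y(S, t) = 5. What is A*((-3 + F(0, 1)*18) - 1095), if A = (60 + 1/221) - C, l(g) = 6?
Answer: -5824890/221 ≈ -26357.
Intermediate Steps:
F(j, c) = 5*j (F(j, c) = j*5 = 5*j)
C = 36 (C = 6**2 = 36)
A = 5305/221 (A = (60 + 1/221) - 1*36 = (60 + 1/221) - 36 = 13261/221 - 36 = 5305/221 ≈ 24.005)
A*((-3 + F(0, 1)*18) - 1095) = 5305*((-3 + (5*0)*18) - 1095)/221 = 5305*((-3 + 0*18) - 1095)/221 = 5305*((-3 + 0) - 1095)/221 = 5305*(-3 - 1095)/221 = (5305/221)*(-1098) = -5824890/221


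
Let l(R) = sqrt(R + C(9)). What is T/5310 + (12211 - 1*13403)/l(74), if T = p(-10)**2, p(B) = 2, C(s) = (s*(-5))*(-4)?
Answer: 2/2655 - 596*sqrt(254)/127 ≈ -74.792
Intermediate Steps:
C(s) = 20*s (C(s) = -5*s*(-4) = 20*s)
T = 4 (T = 2**2 = 4)
l(R) = sqrt(180 + R) (l(R) = sqrt(R + 20*9) = sqrt(R + 180) = sqrt(180 + R))
T/5310 + (12211 - 1*13403)/l(74) = 4/5310 + (12211 - 1*13403)/(sqrt(180 + 74)) = 4*(1/5310) + (12211 - 13403)/(sqrt(254)) = 2/2655 - 596*sqrt(254)/127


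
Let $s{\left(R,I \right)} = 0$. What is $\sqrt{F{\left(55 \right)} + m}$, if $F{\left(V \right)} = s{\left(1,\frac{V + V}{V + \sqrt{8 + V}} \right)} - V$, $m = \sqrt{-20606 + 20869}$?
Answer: $\sqrt{-55 + \sqrt{263}} \approx 6.2276 i$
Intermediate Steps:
$m = \sqrt{263} \approx 16.217$
$F{\left(V \right)} = - V$ ($F{\left(V \right)} = 0 - V = - V$)
$\sqrt{F{\left(55 \right)} + m} = \sqrt{\left(-1\right) 55 + \sqrt{263}} = \sqrt{-55 + \sqrt{263}}$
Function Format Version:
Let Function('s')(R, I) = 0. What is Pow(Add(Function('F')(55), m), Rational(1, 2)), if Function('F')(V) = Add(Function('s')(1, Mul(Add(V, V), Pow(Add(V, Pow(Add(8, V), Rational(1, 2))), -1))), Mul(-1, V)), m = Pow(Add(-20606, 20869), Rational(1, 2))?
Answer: Pow(Add(-55, Pow(263, Rational(1, 2))), Rational(1, 2)) ≈ Mul(6.2276, I)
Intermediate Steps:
m = Pow(263, Rational(1, 2)) ≈ 16.217
Function('F')(V) = Mul(-1, V) (Function('F')(V) = Add(0, Mul(-1, V)) = Mul(-1, V))
Pow(Add(Function('F')(55), m), Rational(1, 2)) = Pow(Add(Mul(-1, 55), Pow(263, Rational(1, 2))), Rational(1, 2)) = Pow(Add(-55, Pow(263, Rational(1, 2))), Rational(1, 2))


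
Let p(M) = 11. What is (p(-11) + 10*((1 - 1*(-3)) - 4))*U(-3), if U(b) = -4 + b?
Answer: -77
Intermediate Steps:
(p(-11) + 10*((1 - 1*(-3)) - 4))*U(-3) = (11 + 10*((1 - 1*(-3)) - 4))*(-4 - 3) = (11 + 10*((1 + 3) - 4))*(-7) = (11 + 10*(4 - 4))*(-7) = (11 + 10*0)*(-7) = (11 + 0)*(-7) = 11*(-7) = -77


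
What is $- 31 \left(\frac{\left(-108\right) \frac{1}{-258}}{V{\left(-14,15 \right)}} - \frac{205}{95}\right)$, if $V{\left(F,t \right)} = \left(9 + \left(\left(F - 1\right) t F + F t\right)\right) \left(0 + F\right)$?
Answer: $\frac{376069060}{5621777} \approx 66.895$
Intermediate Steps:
$V{\left(F,t \right)} = F \left(9 + F t + F t \left(-1 + F\right)\right)$ ($V{\left(F,t \right)} = \left(9 + \left(\left(-1 + F\right) t F + F t\right)\right) F = \left(9 + \left(t \left(-1 + F\right) F + F t\right)\right) F = \left(9 + \left(F t \left(-1 + F\right) + F t\right)\right) F = \left(9 + \left(F t + F t \left(-1 + F\right)\right)\right) F = \left(9 + F t + F t \left(-1 + F\right)\right) F = F \left(9 + F t + F t \left(-1 + F\right)\right)$)
$- 31 \left(\frac{\left(-108\right) \frac{1}{-258}}{V{\left(-14,15 \right)}} - \frac{205}{95}\right) = - 31 \left(\frac{\left(-108\right) \frac{1}{-258}}{\left(-14\right) \left(9 + 15 \left(-14\right)^{2}\right)} - \frac{205}{95}\right) = - 31 \left(\frac{\left(-108\right) \left(- \frac{1}{258}\right)}{\left(-14\right) \left(9 + 15 \cdot 196\right)} - \frac{41}{19}\right) = - 31 \left(\frac{18}{43 \left(- 14 \left(9 + 2940\right)\right)} - \frac{41}{19}\right) = - 31 \left(\frac{18}{43 \left(\left(-14\right) 2949\right)} - \frac{41}{19}\right) = - 31 \left(\frac{18}{43 \left(-41286\right)} - \frac{41}{19}\right) = - 31 \left(\frac{18}{43} \left(- \frac{1}{41286}\right) - \frac{41}{19}\right) = - 31 \left(- \frac{3}{295883} - \frac{41}{19}\right) = \left(-31\right) \left(- \frac{12131260}{5621777}\right) = \frac{376069060}{5621777}$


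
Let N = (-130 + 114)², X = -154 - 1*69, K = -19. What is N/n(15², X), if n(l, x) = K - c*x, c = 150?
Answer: 256/33431 ≈ 0.0076576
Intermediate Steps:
X = -223 (X = -154 - 69 = -223)
N = 256 (N = (-16)² = 256)
n(l, x) = -19 - 150*x
N/n(15², X) = 256/(-19 - 150*(-223)) = 256/(-19 + 33450) = 256/33431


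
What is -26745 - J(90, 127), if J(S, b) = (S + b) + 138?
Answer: -27100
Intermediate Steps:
J(S, b) = 138 + S + b
-26745 - J(90, 127) = -26745 - (138 + 90 + 127) = -26745 - 1*355 = -26745 - 355 = -27100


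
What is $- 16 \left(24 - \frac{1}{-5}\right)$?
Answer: $- \frac{1936}{5} \approx -387.2$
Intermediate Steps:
$- 16 \left(24 - \frac{1}{-5}\right) = - 16 \left(24 - - \frac{1}{5}\right) = - 16 \left(24 + \frac{1}{5}\right) = \left(-16\right) \frac{121}{5} = - \frac{1936}{5}$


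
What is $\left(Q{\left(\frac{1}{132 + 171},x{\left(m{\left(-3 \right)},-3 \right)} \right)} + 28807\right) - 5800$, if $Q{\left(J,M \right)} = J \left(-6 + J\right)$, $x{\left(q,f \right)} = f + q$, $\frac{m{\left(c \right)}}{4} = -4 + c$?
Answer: $\frac{2112247846}{91809} \approx 23007.0$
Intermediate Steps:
$m{\left(c \right)} = -16 + 4 c$ ($m{\left(c \right)} = 4 \left(-4 + c\right) = -16 + 4 c$)
$\left(Q{\left(\frac{1}{132 + 171},x{\left(m{\left(-3 \right)},-3 \right)} \right)} + 28807\right) - 5800 = \left(\frac{-6 + \frac{1}{132 + 171}}{132 + 171} + 28807\right) - 5800 = \left(\frac{-6 + \frac{1}{303}}{303} + 28807\right) - 5800 = \left(\frac{1}{303} \left(- \frac{1817}{303}\right) + 28807\right) - 5800 = \left(- \frac{1817}{91809} + 28807\right) - 5800 = \frac{2644740046}{91809} - 5800 = \frac{2112247846}{91809}$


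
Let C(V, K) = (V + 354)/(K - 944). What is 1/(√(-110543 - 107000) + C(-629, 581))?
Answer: 825/236904952 - 1089*I*√217543/236904952 ≈ 3.4824e-6 - 0.002144*I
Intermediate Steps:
C(V, K) = (354 + V)/(-944 + K)
1/(√(-110543 - 107000) + C(-629, 581)) = 1/(√(-110543 - 107000) + (354 - 629)/(-944 + 581)) = 1/(√(-217543) - 275/(-363)) = 1/(I*√217543 - 1/363*(-275)) = 1/(I*√217543 + 25/33) = 1/(25/33 + I*√217543)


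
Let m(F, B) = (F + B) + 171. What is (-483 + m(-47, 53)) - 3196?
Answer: -3502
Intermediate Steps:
m(F, B) = 171 + B + F (m(F, B) = (B + F) + 171 = 171 + B + F)
(-483 + m(-47, 53)) - 3196 = (-483 + (171 + 53 - 47)) - 3196 = (-483 + 177) - 3196 = -306 - 3196 = -3502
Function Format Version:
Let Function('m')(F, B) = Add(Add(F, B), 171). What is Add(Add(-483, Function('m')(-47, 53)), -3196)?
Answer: -3502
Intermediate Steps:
Function('m')(F, B) = Add(171, B, F) (Function('m')(F, B) = Add(Add(B, F), 171) = Add(171, B, F))
Add(Add(-483, Function('m')(-47, 53)), -3196) = Add(Add(-483, Add(171, 53, -47)), -3196) = Add(Add(-483, 177), -3196) = Add(-306, -3196) = -3502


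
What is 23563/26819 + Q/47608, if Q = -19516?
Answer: 149596925/319199738 ≈ 0.46866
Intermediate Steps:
23563/26819 + Q/47608 = 23563/26819 - 19516/47608 = 23563*(1/26819) - 19516*1/47608 = 23563/26819 - 4879/11902 = 149596925/319199738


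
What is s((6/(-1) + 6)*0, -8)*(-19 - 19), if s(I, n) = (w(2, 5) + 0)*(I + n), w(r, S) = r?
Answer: 608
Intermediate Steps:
s(I, n) = 2*I + 2*n (s(I, n) = (2 + 0)*(I + n) = 2*(I + n) = 2*I + 2*n)
s((6/(-1) + 6)*0, -8)*(-19 - 19) = (2*((6/(-1) + 6)*0) + 2*(-8))*(-19 - 19) = (2*((6*(-1) + 6)*0) - 16)*(-38) = (2*((-6 + 6)*0) - 16)*(-38) = (2*(0*0) - 16)*(-38) = (2*0 - 16)*(-38) = (0 - 16)*(-38) = -16*(-38) = 608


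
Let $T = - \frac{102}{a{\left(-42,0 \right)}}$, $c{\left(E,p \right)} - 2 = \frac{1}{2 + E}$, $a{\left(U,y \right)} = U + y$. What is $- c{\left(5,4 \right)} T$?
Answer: $- \frac{255}{49} \approx -5.2041$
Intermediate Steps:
$c{\left(E,p \right)} = 2 + \frac{1}{2 + E}$
$T = \frac{17}{7}$ ($T = - \frac{102}{-42 + 0} = - \frac{102}{-42} = \left(-102\right) \left(- \frac{1}{42}\right) = \frac{17}{7} \approx 2.4286$)
$- c{\left(5,4 \right)} T = - \frac{\frac{5 + 2 \cdot 5}{2 + 5} \cdot 17}{7} = - \frac{\frac{5 + 10}{7} \cdot 17}{7} = - \frac{\frac{1}{7} \cdot 15 \cdot 17}{7} = - \frac{15 \cdot 17}{7 \cdot 7} = \left(-1\right) \frac{255}{49} = - \frac{255}{49}$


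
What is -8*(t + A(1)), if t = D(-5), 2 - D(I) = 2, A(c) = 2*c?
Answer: -16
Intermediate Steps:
D(I) = 0 (D(I) = 2 - 1*2 = 2 - 2 = 0)
t = 0
-8*(t + A(1)) = -8*(0 + 2*1) = -8*(0 + 2) = -8*2 = -16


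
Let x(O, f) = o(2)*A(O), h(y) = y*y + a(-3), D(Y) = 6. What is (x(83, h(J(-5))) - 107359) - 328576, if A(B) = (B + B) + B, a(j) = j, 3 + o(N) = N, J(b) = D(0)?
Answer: -436184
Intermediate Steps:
J(b) = 6
o(N) = -3 + N
h(y) = -3 + y**2 (h(y) = y*y - 3 = y**2 - 3 = -3 + y**2)
A(B) = 3*B (A(B) = 2*B + B = 3*B)
x(O, f) = -3*O (x(O, f) = (-3 + 2)*(3*O) = -3*O)
(x(83, h(J(-5))) - 107359) - 328576 = (-3*83 - 107359) - 328576 = (-249 - 107359) - 328576 = -107608 - 328576 = -436184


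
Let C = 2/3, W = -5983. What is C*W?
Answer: -11966/3 ≈ -3988.7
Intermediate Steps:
C = ⅔ (C = 2*(⅓) = ⅔ ≈ 0.66667)
C*W = (⅔)*(-5983) = -11966/3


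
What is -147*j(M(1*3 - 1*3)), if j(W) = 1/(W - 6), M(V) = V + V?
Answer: 49/2 ≈ 24.500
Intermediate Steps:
M(V) = 2*V
j(W) = 1/(-6 + W)
-147*j(M(1*3 - 1*3)) = -147/(-6 + 2*(1*3 - 1*3)) = -147/(-6 + 2*(3 - 3)) = -147/(-6 + 2*0) = -147/(-6 + 0) = -147/(-6) = -147*(-⅙) = 49/2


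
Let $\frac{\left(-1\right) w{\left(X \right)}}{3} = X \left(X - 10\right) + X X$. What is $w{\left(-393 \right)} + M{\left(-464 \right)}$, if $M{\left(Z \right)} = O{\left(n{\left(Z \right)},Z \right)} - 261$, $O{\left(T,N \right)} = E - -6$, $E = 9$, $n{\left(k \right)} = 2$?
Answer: $-938730$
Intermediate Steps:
$O{\left(T,N \right)} = 15$ ($O{\left(T,N \right)} = 9 - -6 = 9 + 6 = 15$)
$M{\left(Z \right)} = -246$ ($M{\left(Z \right)} = 15 - 261 = -246$)
$w{\left(X \right)} = - 3 X^{2} - 3 X \left(-10 + X\right)$ ($w{\left(X \right)} = - 3 \left(X \left(X - 10\right) + X X\right) = - 3 \left(X \left(-10 + X\right) + X^{2}\right) = - 3 \left(X^{2} + X \left(-10 + X\right)\right) = - 3 X^{2} - 3 X \left(-10 + X\right)$)
$w{\left(-393 \right)} + M{\left(-464 \right)} = 6 \left(-393\right) \left(5 - -393\right) - 246 = 6 \left(-393\right) \left(5 + 393\right) - 246 = 6 \left(-393\right) 398 - 246 = -938484 - 246 = -938730$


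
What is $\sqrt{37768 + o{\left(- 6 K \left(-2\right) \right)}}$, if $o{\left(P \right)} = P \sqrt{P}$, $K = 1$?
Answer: $2 \sqrt{9442 + 6 \sqrt{3}} \approx 194.45$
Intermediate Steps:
$o{\left(P \right)} = P^{\frac{3}{2}}$
$\sqrt{37768 + o{\left(- 6 K \left(-2\right) \right)}} = \sqrt{37768 + \left(\left(-6\right) 1 \left(-2\right)\right)^{\frac{3}{2}}} = \sqrt{37768 + \left(\left(-6\right) \left(-2\right)\right)^{\frac{3}{2}}} = \sqrt{37768 + 12^{\frac{3}{2}}} = \sqrt{37768 + 24 \sqrt{3}}$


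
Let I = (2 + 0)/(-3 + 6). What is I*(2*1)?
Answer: 4/3 ≈ 1.3333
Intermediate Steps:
I = ⅔ (I = 2/3 = 2*(⅓) = ⅔ ≈ 0.66667)
I*(2*1) = 2*(2*1)/3 = (⅔)*2 = 4/3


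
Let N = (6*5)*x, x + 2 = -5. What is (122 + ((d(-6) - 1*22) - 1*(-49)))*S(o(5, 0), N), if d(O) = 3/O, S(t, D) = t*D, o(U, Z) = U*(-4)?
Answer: 623700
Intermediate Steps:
o(U, Z) = -4*U
x = -7 (x = -2 - 5 = -7)
N = -210 (N = (6*5)*(-7) = 30*(-7) = -210)
S(t, D) = D*t
(122 + ((d(-6) - 1*22) - 1*(-49)))*S(o(5, 0), N) = (122 + ((3/(-6) - 1*22) - 1*(-49)))*(-(-840)*5) = (122 + ((3*(-⅙) - 22) + 49))*(-210*(-20)) = (122 + ((-½ - 22) + 49))*4200 = (122 + (-45/2 + 49))*4200 = (122 + 53/2)*4200 = (297/2)*4200 = 623700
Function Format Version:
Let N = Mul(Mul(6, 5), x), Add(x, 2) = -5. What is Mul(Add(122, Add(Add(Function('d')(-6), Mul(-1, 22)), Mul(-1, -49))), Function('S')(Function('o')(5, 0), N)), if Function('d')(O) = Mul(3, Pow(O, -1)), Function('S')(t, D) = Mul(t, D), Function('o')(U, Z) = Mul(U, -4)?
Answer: 623700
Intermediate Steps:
Function('o')(U, Z) = Mul(-4, U)
x = -7 (x = Add(-2, -5) = -7)
N = -210 (N = Mul(Mul(6, 5), -7) = Mul(30, -7) = -210)
Function('S')(t, D) = Mul(D, t)
Mul(Add(122, Add(Add(Function('d')(-6), Mul(-1, 22)), Mul(-1, -49))), Function('S')(Function('o')(5, 0), N)) = Mul(Add(122, Add(Add(Mul(3, Pow(-6, -1)), Mul(-1, 22)), Mul(-1, -49))), Mul(-210, Mul(-4, 5))) = Mul(Add(122, Add(Add(Mul(3, Rational(-1, 6)), -22), 49)), Mul(-210, -20)) = Mul(Add(122, Add(Add(Rational(-1, 2), -22), 49)), 4200) = Mul(Add(122, Add(Rational(-45, 2), 49)), 4200) = Mul(Add(122, Rational(53, 2)), 4200) = Mul(Rational(297, 2), 4200) = 623700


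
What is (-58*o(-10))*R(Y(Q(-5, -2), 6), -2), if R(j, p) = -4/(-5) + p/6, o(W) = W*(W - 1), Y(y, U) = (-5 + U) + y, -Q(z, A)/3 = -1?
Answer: -8932/3 ≈ -2977.3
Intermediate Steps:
Q(z, A) = 3 (Q(z, A) = -3*(-1) = 3)
Y(y, U) = -5 + U + y
o(W) = W*(-1 + W)
R(j, p) = ⅘ + p/6 (R(j, p) = -4*(-⅕) + p*(⅙) = ⅘ + p/6)
(-58*o(-10))*R(Y(Q(-5, -2), 6), -2) = (-(-580)*(-1 - 10))*(⅘ + (⅙)*(-2)) = (-(-580)*(-11))*(⅘ - ⅓) = -58*110*(7/15) = -6380*7/15 = -8932/3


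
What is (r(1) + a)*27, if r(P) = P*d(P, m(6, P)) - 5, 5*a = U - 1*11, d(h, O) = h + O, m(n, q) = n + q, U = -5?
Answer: -27/5 ≈ -5.4000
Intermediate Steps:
d(h, O) = O + h
a = -16/5 (a = (-5 - 1*11)/5 = (-5 - 11)/5 = (⅕)*(-16) = -16/5 ≈ -3.2000)
r(P) = -5 + P*(6 + 2*P) (r(P) = P*((6 + P) + P) - 5 = P*(6 + 2*P) - 5 = -5 + P*(6 + 2*P))
(r(1) + a)*27 = ((-5 + 2*1*(3 + 1)) - 16/5)*27 = ((-5 + 2*1*4) - 16/5)*27 = ((-5 + 8) - 16/5)*27 = (3 - 16/5)*27 = -⅕*27 = -27/5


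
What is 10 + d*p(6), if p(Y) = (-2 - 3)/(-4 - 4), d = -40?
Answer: -15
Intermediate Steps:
p(Y) = 5/8 (p(Y) = -5/(-8) = -5*(-1/8) = 5/8)
10 + d*p(6) = 10 - 40*5/8 = 10 - 25 = -15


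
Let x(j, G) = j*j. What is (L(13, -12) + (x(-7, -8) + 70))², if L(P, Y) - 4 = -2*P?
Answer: 9409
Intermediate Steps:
x(j, G) = j²
L(P, Y) = 4 - 2*P
(L(13, -12) + (x(-7, -8) + 70))² = ((4 - 2*13) + ((-7)² + 70))² = ((4 - 26) + (49 + 70))² = (-22 + 119)² = 97² = 9409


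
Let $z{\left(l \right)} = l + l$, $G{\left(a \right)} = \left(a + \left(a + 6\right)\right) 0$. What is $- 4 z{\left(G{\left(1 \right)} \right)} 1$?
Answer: $0$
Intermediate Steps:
$G{\left(a \right)} = 0$ ($G{\left(a \right)} = \left(a + \left(6 + a\right)\right) 0 = \left(6 + 2 a\right) 0 = 0$)
$z{\left(l \right)} = 2 l$
$- 4 z{\left(G{\left(1 \right)} \right)} 1 = - 4 \cdot 2 \cdot 0 \cdot 1 = \left(-4\right) 0 \cdot 1 = 0 \cdot 1 = 0$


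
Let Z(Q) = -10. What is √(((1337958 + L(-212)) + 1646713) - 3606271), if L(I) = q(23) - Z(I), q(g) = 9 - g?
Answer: 2*I*√155401 ≈ 788.42*I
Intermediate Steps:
L(I) = -4 (L(I) = (9 - 1*23) - 1*(-10) = (9 - 23) + 10 = -14 + 10 = -4)
√(((1337958 + L(-212)) + 1646713) - 3606271) = √(((1337958 - 4) + 1646713) - 3606271) = √((1337954 + 1646713) - 3606271) = √(2984667 - 3606271) = √(-621604) = 2*I*√155401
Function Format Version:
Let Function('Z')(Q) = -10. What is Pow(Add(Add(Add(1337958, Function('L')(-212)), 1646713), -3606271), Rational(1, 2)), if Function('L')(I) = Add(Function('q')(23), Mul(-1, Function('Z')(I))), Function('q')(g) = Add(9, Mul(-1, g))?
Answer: Mul(2, I, Pow(155401, Rational(1, 2))) ≈ Mul(788.42, I)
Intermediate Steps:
Function('L')(I) = -4 (Function('L')(I) = Add(Add(9, Mul(-1, 23)), Mul(-1, -10)) = Add(Add(9, -23), 10) = Add(-14, 10) = -4)
Pow(Add(Add(Add(1337958, Function('L')(-212)), 1646713), -3606271), Rational(1, 2)) = Pow(Add(Add(Add(1337958, -4), 1646713), -3606271), Rational(1, 2)) = Pow(Add(Add(1337954, 1646713), -3606271), Rational(1, 2)) = Pow(Add(2984667, -3606271), Rational(1, 2)) = Pow(-621604, Rational(1, 2)) = Mul(2, I, Pow(155401, Rational(1, 2)))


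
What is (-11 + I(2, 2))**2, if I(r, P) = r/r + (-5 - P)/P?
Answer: 729/4 ≈ 182.25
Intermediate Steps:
I(r, P) = 1 + (-5 - P)/P
(-11 + I(2, 2))**2 = (-11 - 5/2)**2 = (-27/2)**2 = 729/4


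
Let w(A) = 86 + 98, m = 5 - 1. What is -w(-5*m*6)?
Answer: -184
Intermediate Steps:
m = 4
w(A) = 184
-w(-5*m*6) = -1*184 = -184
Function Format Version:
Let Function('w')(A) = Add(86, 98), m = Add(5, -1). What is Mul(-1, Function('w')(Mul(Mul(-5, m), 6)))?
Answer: -184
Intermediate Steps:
m = 4
Function('w')(A) = 184
Mul(-1, Function('w')(Mul(Mul(-5, m), 6))) = Mul(-1, 184) = -184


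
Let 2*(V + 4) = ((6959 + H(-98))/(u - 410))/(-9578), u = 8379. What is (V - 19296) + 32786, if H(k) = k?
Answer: 2058694048843/152654164 ≈ 13486.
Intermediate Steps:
V = -610623517/152654164 (V = -4 + (((6959 - 98)/(8379 - 410))/(-9578))/2 = -4 + ((6861/7969)*(-1/9578))/2 = -4 + (½)*(-6861/76327082) = -4 - 6861/152654164 = -610623517/152654164 ≈ -4.0000)
(V - 19296) + 32786 = (-610623517/152654164 - 19296) + 32786 = -2946225372061/152654164 + 32786 = 2058694048843/152654164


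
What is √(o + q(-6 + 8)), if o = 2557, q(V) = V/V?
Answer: √2558 ≈ 50.577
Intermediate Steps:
q(V) = 1
√(o + q(-6 + 8)) = √(2557 + 1) = √2558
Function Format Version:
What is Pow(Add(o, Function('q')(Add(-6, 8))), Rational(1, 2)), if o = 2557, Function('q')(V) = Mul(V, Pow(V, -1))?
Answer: Pow(2558, Rational(1, 2)) ≈ 50.577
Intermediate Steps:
Function('q')(V) = 1
Pow(Add(o, Function('q')(Add(-6, 8))), Rational(1, 2)) = Pow(Add(2557, 1), Rational(1, 2)) = Pow(2558, Rational(1, 2))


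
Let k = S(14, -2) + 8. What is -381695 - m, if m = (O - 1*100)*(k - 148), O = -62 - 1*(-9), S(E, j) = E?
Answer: -400973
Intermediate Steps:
O = -53 (O = -62 + 9 = -53)
k = 22 (k = 14 + 8 = 22)
m = 19278 (m = (-53 - 1*100)*(22 - 148) = (-53 - 100)*(-126) = -153*(-126) = 19278)
-381695 - m = -381695 - 1*19278 = -381695 - 19278 = -400973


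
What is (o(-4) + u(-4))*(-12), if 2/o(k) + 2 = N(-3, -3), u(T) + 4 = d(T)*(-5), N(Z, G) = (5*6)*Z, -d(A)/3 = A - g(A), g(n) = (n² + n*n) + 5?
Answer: 170850/23 ≈ 7428.3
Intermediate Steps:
g(n) = 5 + 2*n² (g(n) = (n² + n²) + 5 = 2*n² + 5 = 5 + 2*n²)
d(A) = 15 - 3*A + 6*A² (d(A) = -3*(A - (5 + 2*A²)) = -3*(A + (-5 - 2*A²)) = -3*(-5 + A - 2*A²) = 15 - 3*A + 6*A²)
N(Z, G) = 30*Z
u(T) = -79 - 30*T² + 15*T (u(T) = -4 + (15 - 3*T + 6*T²)*(-5) = -4 + (-75 - 30*T² + 15*T) = -79 - 30*T² + 15*T)
o(k) = -1/46 (o(k) = 2/(-2 + 30*(-3)) = 2/(-2 - 90) = 2/(-92) = 2*(-1/92) = -1/46)
(o(-4) + u(-4))*(-12) = (-1/46 + (-79 - 30*(-4)² + 15*(-4)))*(-12) = (-1/46 + (-79 - 30*16 - 60))*(-12) = (-1/46 + (-79 - 480 - 60))*(-12) = (-1/46 - 619)*(-12) = -28475/46*(-12) = 170850/23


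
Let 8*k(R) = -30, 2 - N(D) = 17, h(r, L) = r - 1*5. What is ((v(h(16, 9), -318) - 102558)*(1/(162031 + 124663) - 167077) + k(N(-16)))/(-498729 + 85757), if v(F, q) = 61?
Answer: -9819207152594173/236793189136 ≈ -41467.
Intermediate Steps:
h(r, L) = -5 + r (h(r, L) = r - 5 = -5 + r)
N(D) = -15 (N(D) = 2 - 1*17 = 2 - 17 = -15)
k(R) = -15/4 (k(R) = (⅛)*(-30) = -15/4)
((v(h(16, 9), -318) - 102558)*(1/(162031 + 124663) - 167077) + k(N(-16)))/(-498729 + 85757) = ((61 - 102558)*(1/(162031 + 124663) - 167077) - 15/4)/(-498729 + 85757) = (-102497*(1/286694 - 167077) - 15/4)/(-412972) = (-102497*(1/286694 - 167077) - 15/4)*(-1/412972) = (-102497*(-47899973437/286694) - 15/4)*(-1/412972) = (4909603577372189/286694 - 15/4)*(-1/412972) = (9819207152594173/573388)*(-1/412972) = -9819207152594173/236793189136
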